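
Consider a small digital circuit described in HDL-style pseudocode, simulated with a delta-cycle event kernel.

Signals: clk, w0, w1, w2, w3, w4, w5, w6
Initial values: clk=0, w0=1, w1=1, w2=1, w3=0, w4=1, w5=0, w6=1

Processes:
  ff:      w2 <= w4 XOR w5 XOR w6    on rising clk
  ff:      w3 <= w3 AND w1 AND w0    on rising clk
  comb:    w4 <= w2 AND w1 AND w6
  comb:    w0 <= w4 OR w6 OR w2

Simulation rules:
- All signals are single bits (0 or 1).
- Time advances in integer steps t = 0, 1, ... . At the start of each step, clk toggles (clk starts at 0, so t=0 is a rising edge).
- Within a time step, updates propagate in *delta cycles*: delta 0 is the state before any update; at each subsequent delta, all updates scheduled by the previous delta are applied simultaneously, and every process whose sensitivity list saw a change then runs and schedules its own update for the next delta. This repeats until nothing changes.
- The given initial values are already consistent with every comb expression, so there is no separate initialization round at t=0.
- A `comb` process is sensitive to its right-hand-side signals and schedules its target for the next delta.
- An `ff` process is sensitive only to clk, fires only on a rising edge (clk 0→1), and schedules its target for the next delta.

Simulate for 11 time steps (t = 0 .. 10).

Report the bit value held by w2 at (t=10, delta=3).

1

t0.Δ0 w0=1 w3=0 w1=1 w6=1 w2=1 w4=1 clk=0 w5=0
t0.Δ1 w0=1 w3=0 w1=1 w6=1 w2=1 w4=1 clk=1 w5=0
t0.Δ2 w0=1 w3=0 w1=1 w6=1 w2=0 w4=1 clk=1 w5=0
t0.Δ3 w0=1 w3=0 w1=1 w6=1 w2=0 w4=0 clk=1 w5=0
t1.Δ0 w0=1 w3=0 w1=1 w6=1 w2=0 w4=0 clk=1 w5=0
t1.Δ1 w0=1 w3=0 w1=1 w6=1 w2=0 w4=0 clk=0 w5=0
t2.Δ0 w0=1 w3=0 w1=1 w6=1 w2=0 w4=0 clk=0 w5=0
t2.Δ1 w0=1 w3=0 w1=1 w6=1 w2=0 w4=0 clk=1 w5=0
t2.Δ2 w0=1 w3=0 w1=1 w6=1 w2=1 w4=0 clk=1 w5=0
t2.Δ3 w0=1 w3=0 w1=1 w6=1 w2=1 w4=1 clk=1 w5=0
t3.Δ0 w0=1 w3=0 w1=1 w6=1 w2=1 w4=1 clk=1 w5=0
t3.Δ1 w0=1 w3=0 w1=1 w6=1 w2=1 w4=1 clk=0 w5=0
t4.Δ0 w0=1 w3=0 w1=1 w6=1 w2=1 w4=1 clk=0 w5=0
t4.Δ1 w0=1 w3=0 w1=1 w6=1 w2=1 w4=1 clk=1 w5=0
t4.Δ2 w0=1 w3=0 w1=1 w6=1 w2=0 w4=1 clk=1 w5=0
t4.Δ3 w0=1 w3=0 w1=1 w6=1 w2=0 w4=0 clk=1 w5=0
t5.Δ0 w0=1 w3=0 w1=1 w6=1 w2=0 w4=0 clk=1 w5=0
t5.Δ1 w0=1 w3=0 w1=1 w6=1 w2=0 w4=0 clk=0 w5=0
t6.Δ0 w0=1 w3=0 w1=1 w6=1 w2=0 w4=0 clk=0 w5=0
t6.Δ1 w0=1 w3=0 w1=1 w6=1 w2=0 w4=0 clk=1 w5=0
t6.Δ2 w0=1 w3=0 w1=1 w6=1 w2=1 w4=0 clk=1 w5=0
t6.Δ3 w0=1 w3=0 w1=1 w6=1 w2=1 w4=1 clk=1 w5=0
t7.Δ0 w0=1 w3=0 w1=1 w6=1 w2=1 w4=1 clk=1 w5=0
t7.Δ1 w0=1 w3=0 w1=1 w6=1 w2=1 w4=1 clk=0 w5=0
t8.Δ0 w0=1 w3=0 w1=1 w6=1 w2=1 w4=1 clk=0 w5=0
t8.Δ1 w0=1 w3=0 w1=1 w6=1 w2=1 w4=1 clk=1 w5=0
t8.Δ2 w0=1 w3=0 w1=1 w6=1 w2=0 w4=1 clk=1 w5=0
t8.Δ3 w0=1 w3=0 w1=1 w6=1 w2=0 w4=0 clk=1 w5=0
t9.Δ0 w0=1 w3=0 w1=1 w6=1 w2=0 w4=0 clk=1 w5=0
t9.Δ1 w0=1 w3=0 w1=1 w6=1 w2=0 w4=0 clk=0 w5=0
t10.Δ0 w0=1 w3=0 w1=1 w6=1 w2=0 w4=0 clk=0 w5=0
t10.Δ1 w0=1 w3=0 w1=1 w6=1 w2=0 w4=0 clk=1 w5=0
t10.Δ2 w0=1 w3=0 w1=1 w6=1 w2=1 w4=0 clk=1 w5=0
t10.Δ3 w0=1 w3=0 w1=1 w6=1 w2=1 w4=1 clk=1 w5=0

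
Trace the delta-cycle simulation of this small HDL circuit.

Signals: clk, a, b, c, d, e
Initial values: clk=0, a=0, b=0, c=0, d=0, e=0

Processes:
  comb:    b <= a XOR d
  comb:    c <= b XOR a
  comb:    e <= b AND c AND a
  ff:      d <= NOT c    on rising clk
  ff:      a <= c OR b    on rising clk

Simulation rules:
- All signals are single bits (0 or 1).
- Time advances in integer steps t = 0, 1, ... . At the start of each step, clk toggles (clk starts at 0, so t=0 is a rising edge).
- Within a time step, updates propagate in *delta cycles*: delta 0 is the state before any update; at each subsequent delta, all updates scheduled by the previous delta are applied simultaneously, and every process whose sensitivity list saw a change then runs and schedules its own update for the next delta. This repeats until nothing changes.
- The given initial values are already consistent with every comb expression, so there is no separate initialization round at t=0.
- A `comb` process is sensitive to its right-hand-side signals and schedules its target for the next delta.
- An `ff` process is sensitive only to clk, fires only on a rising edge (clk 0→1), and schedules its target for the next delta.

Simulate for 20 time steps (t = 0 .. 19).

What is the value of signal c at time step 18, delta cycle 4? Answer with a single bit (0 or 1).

0

t0.Δ0 a=0 e=0 d=0 b=0 c=0 clk=0
t0.Δ1 a=0 e=0 d=0 b=0 c=0 clk=1
t0.Δ2 a=0 e=0 d=1 b=0 c=0 clk=1
t0.Δ3 a=0 e=0 d=1 b=1 c=0 clk=1
t0.Δ4 a=0 e=0 d=1 b=1 c=1 clk=1
t1.Δ0 a=0 e=0 d=1 b=1 c=1 clk=1
t1.Δ1 a=0 e=0 d=1 b=1 c=1 clk=0
t2.Δ0 a=0 e=0 d=1 b=1 c=1 clk=0
t2.Δ1 a=0 e=0 d=1 b=1 c=1 clk=1
t2.Δ2 a=1 e=0 d=0 b=1 c=1 clk=1
t2.Δ3 a=1 e=1 d=0 b=1 c=0 clk=1
t2.Δ4 a=1 e=0 d=0 b=1 c=0 clk=1
t3.Δ0 a=1 e=0 d=0 b=1 c=0 clk=1
t3.Δ1 a=1 e=0 d=0 b=1 c=0 clk=0
t4.Δ0 a=1 e=0 d=0 b=1 c=0 clk=0
t4.Δ1 a=1 e=0 d=0 b=1 c=0 clk=1
t4.Δ2 a=1 e=0 d=1 b=1 c=0 clk=1
t4.Δ3 a=1 e=0 d=1 b=0 c=0 clk=1
t4.Δ4 a=1 e=0 d=1 b=0 c=1 clk=1
t5.Δ0 a=1 e=0 d=1 b=0 c=1 clk=1
t5.Δ1 a=1 e=0 d=1 b=0 c=1 clk=0
t6.Δ0 a=1 e=0 d=1 b=0 c=1 clk=0
t6.Δ1 a=1 e=0 d=1 b=0 c=1 clk=1
t6.Δ2 a=1 e=0 d=0 b=0 c=1 clk=1
t6.Δ3 a=1 e=0 d=0 b=1 c=1 clk=1
t6.Δ4 a=1 e=1 d=0 b=1 c=0 clk=1
t6.Δ5 a=1 e=0 d=0 b=1 c=0 clk=1
t7.Δ0 a=1 e=0 d=0 b=1 c=0 clk=1
t7.Δ1 a=1 e=0 d=0 b=1 c=0 clk=0
t8.Δ0 a=1 e=0 d=0 b=1 c=0 clk=0
t8.Δ1 a=1 e=0 d=0 b=1 c=0 clk=1
t8.Δ2 a=1 e=0 d=1 b=1 c=0 clk=1
t8.Δ3 a=1 e=0 d=1 b=0 c=0 clk=1
t8.Δ4 a=1 e=0 d=1 b=0 c=1 clk=1
t9.Δ0 a=1 e=0 d=1 b=0 c=1 clk=1
t9.Δ1 a=1 e=0 d=1 b=0 c=1 clk=0
t10.Δ0 a=1 e=0 d=1 b=0 c=1 clk=0
t10.Δ1 a=1 e=0 d=1 b=0 c=1 clk=1
t10.Δ2 a=1 e=0 d=0 b=0 c=1 clk=1
t10.Δ3 a=1 e=0 d=0 b=1 c=1 clk=1
t10.Δ4 a=1 e=1 d=0 b=1 c=0 clk=1
t10.Δ5 a=1 e=0 d=0 b=1 c=0 clk=1
t11.Δ0 a=1 e=0 d=0 b=1 c=0 clk=1
t11.Δ1 a=1 e=0 d=0 b=1 c=0 clk=0
t12.Δ0 a=1 e=0 d=0 b=1 c=0 clk=0
t12.Δ1 a=1 e=0 d=0 b=1 c=0 clk=1
t12.Δ2 a=1 e=0 d=1 b=1 c=0 clk=1
t12.Δ3 a=1 e=0 d=1 b=0 c=0 clk=1
t12.Δ4 a=1 e=0 d=1 b=0 c=1 clk=1
t13.Δ0 a=1 e=0 d=1 b=0 c=1 clk=1
t13.Δ1 a=1 e=0 d=1 b=0 c=1 clk=0
t14.Δ0 a=1 e=0 d=1 b=0 c=1 clk=0
t14.Δ1 a=1 e=0 d=1 b=0 c=1 clk=1
t14.Δ2 a=1 e=0 d=0 b=0 c=1 clk=1
t14.Δ3 a=1 e=0 d=0 b=1 c=1 clk=1
t14.Δ4 a=1 e=1 d=0 b=1 c=0 clk=1
t14.Δ5 a=1 e=0 d=0 b=1 c=0 clk=1
t15.Δ0 a=1 e=0 d=0 b=1 c=0 clk=1
t15.Δ1 a=1 e=0 d=0 b=1 c=0 clk=0
t16.Δ0 a=1 e=0 d=0 b=1 c=0 clk=0
t16.Δ1 a=1 e=0 d=0 b=1 c=0 clk=1
t16.Δ2 a=1 e=0 d=1 b=1 c=0 clk=1
t16.Δ3 a=1 e=0 d=1 b=0 c=0 clk=1
t16.Δ4 a=1 e=0 d=1 b=0 c=1 clk=1
t17.Δ0 a=1 e=0 d=1 b=0 c=1 clk=1
t17.Δ1 a=1 e=0 d=1 b=0 c=1 clk=0
t18.Δ0 a=1 e=0 d=1 b=0 c=1 clk=0
t18.Δ1 a=1 e=0 d=1 b=0 c=1 clk=1
t18.Δ2 a=1 e=0 d=0 b=0 c=1 clk=1
t18.Δ3 a=1 e=0 d=0 b=1 c=1 clk=1
t18.Δ4 a=1 e=1 d=0 b=1 c=0 clk=1
t18.Δ5 a=1 e=0 d=0 b=1 c=0 clk=1
t19.Δ0 a=1 e=0 d=0 b=1 c=0 clk=1
t19.Δ1 a=1 e=0 d=0 b=1 c=0 clk=0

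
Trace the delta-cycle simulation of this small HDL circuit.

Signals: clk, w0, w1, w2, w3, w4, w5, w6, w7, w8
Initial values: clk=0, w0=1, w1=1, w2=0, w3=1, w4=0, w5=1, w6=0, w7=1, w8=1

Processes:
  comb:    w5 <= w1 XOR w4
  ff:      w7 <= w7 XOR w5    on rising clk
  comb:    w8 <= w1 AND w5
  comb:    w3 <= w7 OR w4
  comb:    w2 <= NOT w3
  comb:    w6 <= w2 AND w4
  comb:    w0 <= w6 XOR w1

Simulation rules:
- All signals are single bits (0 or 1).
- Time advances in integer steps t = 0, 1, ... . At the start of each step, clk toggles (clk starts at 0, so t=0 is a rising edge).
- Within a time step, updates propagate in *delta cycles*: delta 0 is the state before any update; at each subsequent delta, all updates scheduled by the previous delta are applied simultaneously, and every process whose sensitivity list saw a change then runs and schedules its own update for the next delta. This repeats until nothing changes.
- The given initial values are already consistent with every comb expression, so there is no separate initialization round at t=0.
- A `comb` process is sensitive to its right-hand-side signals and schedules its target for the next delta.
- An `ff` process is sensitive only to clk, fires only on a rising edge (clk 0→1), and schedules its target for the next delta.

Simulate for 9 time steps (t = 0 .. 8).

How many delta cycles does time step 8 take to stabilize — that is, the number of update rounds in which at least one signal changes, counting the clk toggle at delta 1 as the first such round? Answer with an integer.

4

t=0 Δ0: w2=0 w1=1 w0=1 w3=1 w5=1 w6=0 w8=1 w4=0 w7=1 clk=0
  Δ1: clk:0→1
  Δ2: w7:1→0
  Δ3: w3:1→0
  Δ4: w2:0→1
  (4Δ to stable)
t=1 Δ0: w2=1 w1=1 w0=1 w3=0 w5=1 w6=0 w8=1 w4=0 w7=0 clk=1
  Δ1: clk:1→0
  (1Δ to stable)
t=2 Δ0: w2=1 w1=1 w0=1 w3=0 w5=1 w6=0 w8=1 w4=0 w7=0 clk=0
  Δ1: clk:0→1
  Δ2: w7:0→1
  Δ3: w3:0→1
  Δ4: w2:1→0
  (4Δ to stable)
t=3 Δ0: w2=0 w1=1 w0=1 w3=1 w5=1 w6=0 w8=1 w4=0 w7=1 clk=1
  Δ1: clk:1→0
  (1Δ to stable)
t=4 Δ0: w2=0 w1=1 w0=1 w3=1 w5=1 w6=0 w8=1 w4=0 w7=1 clk=0
  Δ1: clk:0→1
  Δ2: w7:1→0
  Δ3: w3:1→0
  Δ4: w2:0→1
  (4Δ to stable)
t=5 Δ0: w2=1 w1=1 w0=1 w3=0 w5=1 w6=0 w8=1 w4=0 w7=0 clk=1
  Δ1: clk:1→0
  (1Δ to stable)
t=6 Δ0: w2=1 w1=1 w0=1 w3=0 w5=1 w6=0 w8=1 w4=0 w7=0 clk=0
  Δ1: clk:0→1
  Δ2: w7:0→1
  Δ3: w3:0→1
  Δ4: w2:1→0
  (4Δ to stable)
t=7 Δ0: w2=0 w1=1 w0=1 w3=1 w5=1 w6=0 w8=1 w4=0 w7=1 clk=1
  Δ1: clk:1→0
  (1Δ to stable)
t=8 Δ0: w2=0 w1=1 w0=1 w3=1 w5=1 w6=0 w8=1 w4=0 w7=1 clk=0
  Δ1: clk:0→1
  Δ2: w7:1→0
  Δ3: w3:1→0
  Δ4: w2:0→1
  (4Δ to stable)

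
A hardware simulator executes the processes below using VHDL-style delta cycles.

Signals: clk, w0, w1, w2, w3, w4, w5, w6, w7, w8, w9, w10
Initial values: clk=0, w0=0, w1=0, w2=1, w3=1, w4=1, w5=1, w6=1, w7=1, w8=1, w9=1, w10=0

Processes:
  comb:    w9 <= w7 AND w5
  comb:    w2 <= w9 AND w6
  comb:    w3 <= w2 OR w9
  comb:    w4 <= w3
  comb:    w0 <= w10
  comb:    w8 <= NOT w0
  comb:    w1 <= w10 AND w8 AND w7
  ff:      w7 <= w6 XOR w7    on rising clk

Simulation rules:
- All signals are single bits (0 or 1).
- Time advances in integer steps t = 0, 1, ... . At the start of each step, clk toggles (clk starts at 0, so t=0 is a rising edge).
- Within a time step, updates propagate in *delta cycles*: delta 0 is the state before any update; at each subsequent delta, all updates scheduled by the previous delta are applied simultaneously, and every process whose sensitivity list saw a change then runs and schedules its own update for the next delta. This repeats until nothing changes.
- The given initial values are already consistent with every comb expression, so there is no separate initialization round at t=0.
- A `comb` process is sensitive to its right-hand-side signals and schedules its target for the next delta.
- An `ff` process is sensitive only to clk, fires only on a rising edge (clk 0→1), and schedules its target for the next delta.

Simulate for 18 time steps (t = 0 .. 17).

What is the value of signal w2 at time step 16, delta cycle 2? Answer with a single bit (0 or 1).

1

t=0 Δ0: w7=1 w0=0 w1=0 w2=1 w10=0 w5=1 w6=1 w4=1 w9=1 w8=1 w3=1 clk=0
  Δ1: clk:0→1
  Δ2: w7:1→0
  Δ3: w9:1→0
  Δ4: w2:1→0
  Δ5: w3:1→0
  Δ6: w4:1→0
  (6Δ to stable)
t=1 Δ0: w7=0 w0=0 w1=0 w2=0 w10=0 w5=1 w6=1 w4=0 w9=0 w8=1 w3=0 clk=1
  Δ1: clk:1→0
  (1Δ to stable)
t=2 Δ0: w7=0 w0=0 w1=0 w2=0 w10=0 w5=1 w6=1 w4=0 w9=0 w8=1 w3=0 clk=0
  Δ1: clk:0→1
  Δ2: w7:0→1
  Δ3: w9:0→1
  Δ4: w2:0→1, w3:0→1
  Δ5: w4:0→1
  (5Δ to stable)
t=3 Δ0: w7=1 w0=0 w1=0 w2=1 w10=0 w5=1 w6=1 w4=1 w9=1 w8=1 w3=1 clk=1
  Δ1: clk:1→0
  (1Δ to stable)
t=4 Δ0: w7=1 w0=0 w1=0 w2=1 w10=0 w5=1 w6=1 w4=1 w9=1 w8=1 w3=1 clk=0
  Δ1: clk:0→1
  Δ2: w7:1→0
  Δ3: w9:1→0
  Δ4: w2:1→0
  Δ5: w3:1→0
  Δ6: w4:1→0
  (6Δ to stable)
t=5 Δ0: w7=0 w0=0 w1=0 w2=0 w10=0 w5=1 w6=1 w4=0 w9=0 w8=1 w3=0 clk=1
  Δ1: clk:1→0
  (1Δ to stable)
t=6 Δ0: w7=0 w0=0 w1=0 w2=0 w10=0 w5=1 w6=1 w4=0 w9=0 w8=1 w3=0 clk=0
  Δ1: clk:0→1
  Δ2: w7:0→1
  Δ3: w9:0→1
  Δ4: w2:0→1, w3:0→1
  Δ5: w4:0→1
  (5Δ to stable)
t=7 Δ0: w7=1 w0=0 w1=0 w2=1 w10=0 w5=1 w6=1 w4=1 w9=1 w8=1 w3=1 clk=1
  Δ1: clk:1→0
  (1Δ to stable)
t=8 Δ0: w7=1 w0=0 w1=0 w2=1 w10=0 w5=1 w6=1 w4=1 w9=1 w8=1 w3=1 clk=0
  Δ1: clk:0→1
  Δ2: w7:1→0
  Δ3: w9:1→0
  Δ4: w2:1→0
  Δ5: w3:1→0
  Δ6: w4:1→0
  (6Δ to stable)
t=9 Δ0: w7=0 w0=0 w1=0 w2=0 w10=0 w5=1 w6=1 w4=0 w9=0 w8=1 w3=0 clk=1
  Δ1: clk:1→0
  (1Δ to stable)
t=10 Δ0: w7=0 w0=0 w1=0 w2=0 w10=0 w5=1 w6=1 w4=0 w9=0 w8=1 w3=0 clk=0
  Δ1: clk:0→1
  Δ2: w7:0→1
  Δ3: w9:0→1
  Δ4: w2:0→1, w3:0→1
  Δ5: w4:0→1
  (5Δ to stable)
t=11 Δ0: w7=1 w0=0 w1=0 w2=1 w10=0 w5=1 w6=1 w4=1 w9=1 w8=1 w3=1 clk=1
  Δ1: clk:1→0
  (1Δ to stable)
t=12 Δ0: w7=1 w0=0 w1=0 w2=1 w10=0 w5=1 w6=1 w4=1 w9=1 w8=1 w3=1 clk=0
  Δ1: clk:0→1
  Δ2: w7:1→0
  Δ3: w9:1→0
  Δ4: w2:1→0
  Δ5: w3:1→0
  Δ6: w4:1→0
  (6Δ to stable)
t=13 Δ0: w7=0 w0=0 w1=0 w2=0 w10=0 w5=1 w6=1 w4=0 w9=0 w8=1 w3=0 clk=1
  Δ1: clk:1→0
  (1Δ to stable)
t=14 Δ0: w7=0 w0=0 w1=0 w2=0 w10=0 w5=1 w6=1 w4=0 w9=0 w8=1 w3=0 clk=0
  Δ1: clk:0→1
  Δ2: w7:0→1
  Δ3: w9:0→1
  Δ4: w2:0→1, w3:0→1
  Δ5: w4:0→1
  (5Δ to stable)
t=15 Δ0: w7=1 w0=0 w1=0 w2=1 w10=0 w5=1 w6=1 w4=1 w9=1 w8=1 w3=1 clk=1
  Δ1: clk:1→0
  (1Δ to stable)
t=16 Δ0: w7=1 w0=0 w1=0 w2=1 w10=0 w5=1 w6=1 w4=1 w9=1 w8=1 w3=1 clk=0
  Δ1: clk:0→1
  Δ2: w7:1→0
  Δ3: w9:1→0
  Δ4: w2:1→0
  Δ5: w3:1→0
  Δ6: w4:1→0
  (6Δ to stable)
t=17 Δ0: w7=0 w0=0 w1=0 w2=0 w10=0 w5=1 w6=1 w4=0 w9=0 w8=1 w3=0 clk=1
  Δ1: clk:1→0
  (1Δ to stable)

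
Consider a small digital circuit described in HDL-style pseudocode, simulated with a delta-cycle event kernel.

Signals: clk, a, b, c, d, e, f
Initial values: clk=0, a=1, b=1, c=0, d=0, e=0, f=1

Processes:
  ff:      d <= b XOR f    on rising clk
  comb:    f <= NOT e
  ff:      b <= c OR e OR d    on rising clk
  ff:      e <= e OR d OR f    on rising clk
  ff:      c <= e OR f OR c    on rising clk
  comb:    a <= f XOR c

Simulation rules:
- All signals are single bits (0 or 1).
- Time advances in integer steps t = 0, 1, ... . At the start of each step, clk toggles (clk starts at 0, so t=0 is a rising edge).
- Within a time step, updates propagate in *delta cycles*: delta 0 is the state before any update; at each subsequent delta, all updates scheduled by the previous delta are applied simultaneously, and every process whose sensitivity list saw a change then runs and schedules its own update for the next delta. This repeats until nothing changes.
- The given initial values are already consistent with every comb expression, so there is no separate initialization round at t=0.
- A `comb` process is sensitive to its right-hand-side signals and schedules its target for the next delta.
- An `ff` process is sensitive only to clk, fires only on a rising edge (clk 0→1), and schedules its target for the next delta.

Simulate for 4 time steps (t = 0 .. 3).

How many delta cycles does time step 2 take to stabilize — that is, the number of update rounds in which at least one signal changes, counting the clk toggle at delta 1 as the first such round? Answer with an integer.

t=0 Δ0: b=1 a=1 f=1 e=0 d=0 clk=0 c=0
  Δ1: clk:0→1
  Δ2: b:1→0, e:0→1, c:0→1
  Δ3: a:1→0, f:1→0
  Δ4: a:0→1
  (4Δ to stable)
t=1 Δ0: b=0 a=1 f=0 e=1 d=0 clk=1 c=1
  Δ1: clk:1→0
  (1Δ to stable)
t=2 Δ0: b=0 a=1 f=0 e=1 d=0 clk=0 c=1
  Δ1: clk:0→1
  Δ2: b:0→1
  (2Δ to stable)
t=3 Δ0: b=1 a=1 f=0 e=1 d=0 clk=1 c=1
  Δ1: clk:1→0
  (1Δ to stable)

2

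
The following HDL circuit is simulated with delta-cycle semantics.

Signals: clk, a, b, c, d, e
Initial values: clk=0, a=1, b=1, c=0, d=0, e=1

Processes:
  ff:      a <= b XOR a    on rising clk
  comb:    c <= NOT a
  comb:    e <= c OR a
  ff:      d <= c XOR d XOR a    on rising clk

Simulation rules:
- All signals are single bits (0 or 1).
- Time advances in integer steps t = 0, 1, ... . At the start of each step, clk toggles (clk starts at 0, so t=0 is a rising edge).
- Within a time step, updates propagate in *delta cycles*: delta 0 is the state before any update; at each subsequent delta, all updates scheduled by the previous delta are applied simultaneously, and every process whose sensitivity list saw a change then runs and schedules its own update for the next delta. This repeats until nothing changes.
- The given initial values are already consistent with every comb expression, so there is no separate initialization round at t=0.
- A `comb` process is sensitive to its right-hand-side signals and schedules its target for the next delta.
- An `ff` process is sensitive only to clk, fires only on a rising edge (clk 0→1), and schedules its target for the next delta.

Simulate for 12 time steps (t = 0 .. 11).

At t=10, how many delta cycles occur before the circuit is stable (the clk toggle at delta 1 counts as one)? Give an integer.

3

[bits: clk,a,c,e,b,d]
t=0: Δ0=010110 Δ1=110110 Δ2=100111 Δ3=101011 Δ4=101111 | 4Δ
t=1: Δ0=101111 Δ1=001111 | 1Δ
t=2: Δ0=001111 Δ1=101111 Δ2=111110 Δ3=110110 | 3Δ
t=3: Δ0=110110 Δ1=010110 | 1Δ
t=4: Δ0=010110 Δ1=110110 Δ2=100111 Δ3=101011 Δ4=101111 | 4Δ
t=5: Δ0=101111 Δ1=001111 | 1Δ
t=6: Δ0=001111 Δ1=101111 Δ2=111110 Δ3=110110 | 3Δ
t=7: Δ0=110110 Δ1=010110 | 1Δ
t=8: Δ0=010110 Δ1=110110 Δ2=100111 Δ3=101011 Δ4=101111 | 4Δ
t=9: Δ0=101111 Δ1=001111 | 1Δ
t=10: Δ0=001111 Δ1=101111 Δ2=111110 Δ3=110110 | 3Δ
t=11: Δ0=110110 Δ1=010110 | 1Δ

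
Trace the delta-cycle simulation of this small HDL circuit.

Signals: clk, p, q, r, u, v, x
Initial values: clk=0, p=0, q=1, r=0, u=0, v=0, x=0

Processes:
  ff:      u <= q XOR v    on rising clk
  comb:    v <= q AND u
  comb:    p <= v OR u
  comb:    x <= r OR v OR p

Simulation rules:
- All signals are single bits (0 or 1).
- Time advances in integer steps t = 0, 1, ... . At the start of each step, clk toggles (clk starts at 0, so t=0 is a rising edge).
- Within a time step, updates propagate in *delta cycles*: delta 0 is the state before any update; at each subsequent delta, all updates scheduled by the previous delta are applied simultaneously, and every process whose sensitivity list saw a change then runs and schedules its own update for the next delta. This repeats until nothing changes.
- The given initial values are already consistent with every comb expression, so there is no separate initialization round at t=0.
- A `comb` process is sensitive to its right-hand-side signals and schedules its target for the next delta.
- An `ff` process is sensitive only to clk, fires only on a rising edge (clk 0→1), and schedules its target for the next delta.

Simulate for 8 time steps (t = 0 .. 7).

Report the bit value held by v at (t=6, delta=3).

0

[bits: x,u,v,r,clk,q,p]
t=0: Δ0=0000010 Δ1=0000110 Δ2=0100110 Δ3=0110111 Δ4=1110111 | 4Δ
t=1: Δ0=1110111 Δ1=1110011 | 1Δ
t=2: Δ0=1110011 Δ1=1110111 Δ2=1010111 Δ3=1000111 Δ4=1000110 Δ5=0000110 | 5Δ
t=3: Δ0=0000110 Δ1=0000010 | 1Δ
t=4: Δ0=0000010 Δ1=0000110 Δ2=0100110 Δ3=0110111 Δ4=1110111 | 4Δ
t=5: Δ0=1110111 Δ1=1110011 | 1Δ
t=6: Δ0=1110011 Δ1=1110111 Δ2=1010111 Δ3=1000111 Δ4=1000110 Δ5=0000110 | 5Δ
t=7: Δ0=0000110 Δ1=0000010 | 1Δ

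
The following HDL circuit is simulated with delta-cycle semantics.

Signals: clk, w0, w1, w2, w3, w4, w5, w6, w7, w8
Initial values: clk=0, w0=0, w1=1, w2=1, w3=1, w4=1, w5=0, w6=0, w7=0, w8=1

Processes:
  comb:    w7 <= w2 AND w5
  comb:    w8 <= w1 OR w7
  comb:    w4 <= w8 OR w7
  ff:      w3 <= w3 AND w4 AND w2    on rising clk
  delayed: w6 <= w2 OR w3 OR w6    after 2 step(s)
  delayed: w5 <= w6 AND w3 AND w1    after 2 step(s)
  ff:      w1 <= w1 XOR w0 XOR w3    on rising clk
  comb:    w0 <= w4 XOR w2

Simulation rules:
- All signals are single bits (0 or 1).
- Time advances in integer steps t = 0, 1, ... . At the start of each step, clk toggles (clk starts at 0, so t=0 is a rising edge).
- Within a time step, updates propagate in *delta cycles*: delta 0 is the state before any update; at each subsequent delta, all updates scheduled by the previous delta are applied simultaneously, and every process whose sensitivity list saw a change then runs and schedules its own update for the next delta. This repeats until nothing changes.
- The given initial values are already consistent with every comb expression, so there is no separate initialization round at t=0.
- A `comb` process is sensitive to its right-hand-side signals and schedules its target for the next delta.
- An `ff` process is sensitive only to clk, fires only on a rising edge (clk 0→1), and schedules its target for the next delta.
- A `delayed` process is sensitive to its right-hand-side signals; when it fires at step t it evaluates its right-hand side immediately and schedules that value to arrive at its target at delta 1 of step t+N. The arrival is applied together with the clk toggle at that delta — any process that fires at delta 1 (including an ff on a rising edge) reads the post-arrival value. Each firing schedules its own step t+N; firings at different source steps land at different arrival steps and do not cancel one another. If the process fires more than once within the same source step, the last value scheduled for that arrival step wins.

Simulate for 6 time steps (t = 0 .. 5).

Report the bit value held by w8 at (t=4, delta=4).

[bits: w3,w6,w7,w1,w4,clk,w5,w8,w0,w2]
t=0: Δ0=1001100101 Δ1=1001110101 Δ2=1000110101 Δ3=1000110001 Δ4=1000010001 Δ5=1000010011 | 5Δ
t=1: Δ0=1000010011 Δ1=1000000011 | 1Δ
t=2: Δ0=1000000011 Δ1=1000010011 Δ2=0000010011 | 2Δ
t=3: Δ0=0000010011 Δ1=0000000011 | 1Δ
t=4: Δ0=0000000011 Δ1=0100010011 Δ2=0101010011 Δ3=0101010111 Δ4=0101110111 Δ5=0101110101 | 5Δ
t=5: Δ0=0101110101 Δ1=0101100101 | 1Δ

1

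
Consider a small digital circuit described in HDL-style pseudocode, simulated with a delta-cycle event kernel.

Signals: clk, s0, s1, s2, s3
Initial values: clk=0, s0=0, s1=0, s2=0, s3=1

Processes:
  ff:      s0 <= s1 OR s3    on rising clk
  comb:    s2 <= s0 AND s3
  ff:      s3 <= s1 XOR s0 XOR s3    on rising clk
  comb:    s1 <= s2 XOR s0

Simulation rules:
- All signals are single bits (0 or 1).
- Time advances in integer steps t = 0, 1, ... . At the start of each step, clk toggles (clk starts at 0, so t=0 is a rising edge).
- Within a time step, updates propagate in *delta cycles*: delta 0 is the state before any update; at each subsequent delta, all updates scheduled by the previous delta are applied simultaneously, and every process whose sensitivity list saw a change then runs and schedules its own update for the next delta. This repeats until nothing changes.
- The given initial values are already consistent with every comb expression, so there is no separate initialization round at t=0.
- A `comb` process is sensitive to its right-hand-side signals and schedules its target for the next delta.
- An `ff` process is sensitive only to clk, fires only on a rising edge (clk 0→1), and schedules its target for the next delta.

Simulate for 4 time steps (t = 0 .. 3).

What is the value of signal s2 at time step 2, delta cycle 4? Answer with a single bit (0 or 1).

[bits: s0,s2,s1,s3,clk]
t=0: Δ0=00010 Δ1=00011 Δ2=10011 Δ3=11111 Δ4=11011 | 4Δ
t=1: Δ0=11011 Δ1=11010 | 1Δ
t=2: Δ0=11010 Δ1=11011 Δ2=11001 Δ3=10001 Δ4=10101 | 4Δ
t=3: Δ0=10101 Δ1=10100 | 1Δ

0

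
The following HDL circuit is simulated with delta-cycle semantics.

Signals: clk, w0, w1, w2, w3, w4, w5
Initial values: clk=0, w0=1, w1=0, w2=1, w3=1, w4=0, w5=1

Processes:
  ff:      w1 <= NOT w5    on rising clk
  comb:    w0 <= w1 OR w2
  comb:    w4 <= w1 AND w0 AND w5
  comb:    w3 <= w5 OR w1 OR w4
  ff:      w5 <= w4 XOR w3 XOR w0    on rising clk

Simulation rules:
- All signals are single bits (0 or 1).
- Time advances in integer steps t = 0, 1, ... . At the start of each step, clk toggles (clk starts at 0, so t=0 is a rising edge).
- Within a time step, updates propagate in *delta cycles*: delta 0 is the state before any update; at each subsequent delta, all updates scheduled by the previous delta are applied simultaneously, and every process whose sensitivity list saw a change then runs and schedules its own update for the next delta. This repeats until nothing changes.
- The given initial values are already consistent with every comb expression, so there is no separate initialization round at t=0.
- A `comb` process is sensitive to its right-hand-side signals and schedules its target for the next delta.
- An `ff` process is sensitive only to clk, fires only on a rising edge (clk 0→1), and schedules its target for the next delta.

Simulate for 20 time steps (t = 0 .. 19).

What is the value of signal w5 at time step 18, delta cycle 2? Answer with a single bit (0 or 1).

[bits: w3,w2,w1,clk,w5,w0,w4]
t=0: Δ0=1100110 Δ1=1101110 Δ2=1101010 Δ3=0101010 | 3Δ
t=1: Δ0=0101010 Δ1=0100010 | 1Δ
t=2: Δ0=0100010 Δ1=0101010 Δ2=0111110 Δ3=1111111 | 3Δ
t=3: Δ0=1111111 Δ1=1110111 | 1Δ
t=4: Δ0=1110111 Δ1=1111111 Δ2=1101111 Δ3=1101110 | 3Δ
t=5: Δ0=1101110 Δ1=1100110 | 1Δ
t=6: Δ0=1100110 Δ1=1101110 Δ2=1101010 Δ3=0101010 | 3Δ
t=7: Δ0=0101010 Δ1=0100010 | 1Δ
t=8: Δ0=0100010 Δ1=0101010 Δ2=0111110 Δ3=1111111 | 3Δ
t=9: Δ0=1111111 Δ1=1110111 | 1Δ
t=10: Δ0=1110111 Δ1=1111111 Δ2=1101111 Δ3=1101110 | 3Δ
t=11: Δ0=1101110 Δ1=1100110 | 1Δ
t=12: Δ0=1100110 Δ1=1101110 Δ2=1101010 Δ3=0101010 | 3Δ
t=13: Δ0=0101010 Δ1=0100010 | 1Δ
t=14: Δ0=0100010 Δ1=0101010 Δ2=0111110 Δ3=1111111 | 3Δ
t=15: Δ0=1111111 Δ1=1110111 | 1Δ
t=16: Δ0=1110111 Δ1=1111111 Δ2=1101111 Δ3=1101110 | 3Δ
t=17: Δ0=1101110 Δ1=1100110 | 1Δ
t=18: Δ0=1100110 Δ1=1101110 Δ2=1101010 Δ3=0101010 | 3Δ
t=19: Δ0=0101010 Δ1=0100010 | 1Δ

0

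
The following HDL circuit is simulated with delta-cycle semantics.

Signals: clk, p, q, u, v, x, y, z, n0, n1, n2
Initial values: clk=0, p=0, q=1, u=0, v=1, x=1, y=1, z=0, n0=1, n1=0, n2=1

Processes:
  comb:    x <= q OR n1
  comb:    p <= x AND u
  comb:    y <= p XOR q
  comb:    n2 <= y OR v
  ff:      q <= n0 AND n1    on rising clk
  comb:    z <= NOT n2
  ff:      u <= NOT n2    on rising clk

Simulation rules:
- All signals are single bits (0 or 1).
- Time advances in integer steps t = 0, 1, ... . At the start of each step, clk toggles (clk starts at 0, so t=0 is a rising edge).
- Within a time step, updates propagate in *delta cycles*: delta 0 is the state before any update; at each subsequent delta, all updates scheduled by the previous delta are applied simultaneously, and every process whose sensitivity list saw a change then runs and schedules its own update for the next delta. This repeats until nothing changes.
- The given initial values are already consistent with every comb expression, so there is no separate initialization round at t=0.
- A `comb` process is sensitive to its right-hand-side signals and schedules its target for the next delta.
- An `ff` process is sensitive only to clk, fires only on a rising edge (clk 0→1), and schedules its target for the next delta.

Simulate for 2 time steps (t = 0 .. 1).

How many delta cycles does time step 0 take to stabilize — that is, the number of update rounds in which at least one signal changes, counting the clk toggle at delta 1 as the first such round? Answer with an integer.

t0.Δ0 y=1 v=1 q=1 n1=0 n0=1 u=0 clk=0 x=1 p=0 z=0 n2=1
t0.Δ1 y=1 v=1 q=1 n1=0 n0=1 u=0 clk=1 x=1 p=0 z=0 n2=1
t0.Δ2 y=1 v=1 q=0 n1=0 n0=1 u=0 clk=1 x=1 p=0 z=0 n2=1
t0.Δ3 y=0 v=1 q=0 n1=0 n0=1 u=0 clk=1 x=0 p=0 z=0 n2=1
t1.Δ0 y=0 v=1 q=0 n1=0 n0=1 u=0 clk=1 x=0 p=0 z=0 n2=1
t1.Δ1 y=0 v=1 q=0 n1=0 n0=1 u=0 clk=0 x=0 p=0 z=0 n2=1

3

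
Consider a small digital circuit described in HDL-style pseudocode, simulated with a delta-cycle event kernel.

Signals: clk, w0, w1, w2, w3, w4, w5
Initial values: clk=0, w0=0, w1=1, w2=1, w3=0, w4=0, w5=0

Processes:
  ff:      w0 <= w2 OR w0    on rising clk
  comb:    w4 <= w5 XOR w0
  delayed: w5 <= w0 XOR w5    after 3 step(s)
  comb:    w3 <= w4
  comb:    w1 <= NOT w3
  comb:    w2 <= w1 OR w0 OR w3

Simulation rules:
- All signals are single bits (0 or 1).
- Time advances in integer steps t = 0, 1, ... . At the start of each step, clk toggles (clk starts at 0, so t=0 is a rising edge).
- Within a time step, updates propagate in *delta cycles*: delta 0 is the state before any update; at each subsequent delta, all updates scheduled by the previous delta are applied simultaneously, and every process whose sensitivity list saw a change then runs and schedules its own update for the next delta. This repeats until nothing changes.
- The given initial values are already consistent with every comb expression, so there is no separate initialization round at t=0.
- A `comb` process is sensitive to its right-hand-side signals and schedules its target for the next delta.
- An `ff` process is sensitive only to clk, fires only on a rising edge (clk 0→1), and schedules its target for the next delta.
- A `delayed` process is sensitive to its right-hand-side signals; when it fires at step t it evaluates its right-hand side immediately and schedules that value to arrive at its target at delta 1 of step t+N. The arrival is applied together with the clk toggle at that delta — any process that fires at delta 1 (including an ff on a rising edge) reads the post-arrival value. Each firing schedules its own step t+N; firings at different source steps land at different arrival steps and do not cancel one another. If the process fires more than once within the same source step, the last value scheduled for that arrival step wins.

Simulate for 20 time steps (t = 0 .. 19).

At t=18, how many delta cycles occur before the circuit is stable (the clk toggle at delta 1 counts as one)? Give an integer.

4

t=0 Δ0: w5=0 w1=1 w3=0 clk=0 w0=0 w4=0 w2=1
  Δ1: clk:0→1
  Δ2: w0:0→1
  Δ3: w4:0→1
  Δ4: w3:0→1
  Δ5: w1:1→0
  (5Δ to stable)
t=1 Δ0: w5=0 w1=0 w3=1 clk=1 w0=1 w4=1 w2=1
  Δ1: clk:1→0
  (1Δ to stable)
t=2 Δ0: w5=0 w1=0 w3=1 clk=0 w0=1 w4=1 w2=1
  Δ1: clk:0→1
  (1Δ to stable)
t=3 Δ0: w5=0 w1=0 w3=1 clk=1 w0=1 w4=1 w2=1
  Δ1: w5:0→1, clk:1→0
  Δ2: w4:1→0
  Δ3: w3:1→0
  Δ4: w1:0→1
  (4Δ to stable)
t=4 Δ0: w5=1 w1=1 w3=0 clk=0 w0=1 w4=0 w2=1
  Δ1: clk:0→1
  (1Δ to stable)
t=5 Δ0: w5=1 w1=1 w3=0 clk=1 w0=1 w4=0 w2=1
  Δ1: clk:1→0
  (1Δ to stable)
t=6 Δ0: w5=1 w1=1 w3=0 clk=0 w0=1 w4=0 w2=1
  Δ1: w5:1→0, clk:0→1
  Δ2: w4:0→1
  Δ3: w3:0→1
  Δ4: w1:1→0
  (4Δ to stable)
t=7 Δ0: w5=0 w1=0 w3=1 clk=1 w0=1 w4=1 w2=1
  Δ1: clk:1→0
  (1Δ to stable)
t=8 Δ0: w5=0 w1=0 w3=1 clk=0 w0=1 w4=1 w2=1
  Δ1: clk:0→1
  (1Δ to stable)
t=9 Δ0: w5=0 w1=0 w3=1 clk=1 w0=1 w4=1 w2=1
  Δ1: w5:0→1, clk:1→0
  Δ2: w4:1→0
  Δ3: w3:1→0
  Δ4: w1:0→1
  (4Δ to stable)
t=10 Δ0: w5=1 w1=1 w3=0 clk=0 w0=1 w4=0 w2=1
  Δ1: clk:0→1
  (1Δ to stable)
t=11 Δ0: w5=1 w1=1 w3=0 clk=1 w0=1 w4=0 w2=1
  Δ1: clk:1→0
  (1Δ to stable)
t=12 Δ0: w5=1 w1=1 w3=0 clk=0 w0=1 w4=0 w2=1
  Δ1: w5:1→0, clk:0→1
  Δ2: w4:0→1
  Δ3: w3:0→1
  Δ4: w1:1→0
  (4Δ to stable)
t=13 Δ0: w5=0 w1=0 w3=1 clk=1 w0=1 w4=1 w2=1
  Δ1: clk:1→0
  (1Δ to stable)
t=14 Δ0: w5=0 w1=0 w3=1 clk=0 w0=1 w4=1 w2=1
  Δ1: clk:0→1
  (1Δ to stable)
t=15 Δ0: w5=0 w1=0 w3=1 clk=1 w0=1 w4=1 w2=1
  Δ1: w5:0→1, clk:1→0
  Δ2: w4:1→0
  Δ3: w3:1→0
  Δ4: w1:0→1
  (4Δ to stable)
t=16 Δ0: w5=1 w1=1 w3=0 clk=0 w0=1 w4=0 w2=1
  Δ1: clk:0→1
  (1Δ to stable)
t=17 Δ0: w5=1 w1=1 w3=0 clk=1 w0=1 w4=0 w2=1
  Δ1: clk:1→0
  (1Δ to stable)
t=18 Δ0: w5=1 w1=1 w3=0 clk=0 w0=1 w4=0 w2=1
  Δ1: w5:1→0, clk:0→1
  Δ2: w4:0→1
  Δ3: w3:0→1
  Δ4: w1:1→0
  (4Δ to stable)
t=19 Δ0: w5=0 w1=0 w3=1 clk=1 w0=1 w4=1 w2=1
  Δ1: clk:1→0
  (1Δ to stable)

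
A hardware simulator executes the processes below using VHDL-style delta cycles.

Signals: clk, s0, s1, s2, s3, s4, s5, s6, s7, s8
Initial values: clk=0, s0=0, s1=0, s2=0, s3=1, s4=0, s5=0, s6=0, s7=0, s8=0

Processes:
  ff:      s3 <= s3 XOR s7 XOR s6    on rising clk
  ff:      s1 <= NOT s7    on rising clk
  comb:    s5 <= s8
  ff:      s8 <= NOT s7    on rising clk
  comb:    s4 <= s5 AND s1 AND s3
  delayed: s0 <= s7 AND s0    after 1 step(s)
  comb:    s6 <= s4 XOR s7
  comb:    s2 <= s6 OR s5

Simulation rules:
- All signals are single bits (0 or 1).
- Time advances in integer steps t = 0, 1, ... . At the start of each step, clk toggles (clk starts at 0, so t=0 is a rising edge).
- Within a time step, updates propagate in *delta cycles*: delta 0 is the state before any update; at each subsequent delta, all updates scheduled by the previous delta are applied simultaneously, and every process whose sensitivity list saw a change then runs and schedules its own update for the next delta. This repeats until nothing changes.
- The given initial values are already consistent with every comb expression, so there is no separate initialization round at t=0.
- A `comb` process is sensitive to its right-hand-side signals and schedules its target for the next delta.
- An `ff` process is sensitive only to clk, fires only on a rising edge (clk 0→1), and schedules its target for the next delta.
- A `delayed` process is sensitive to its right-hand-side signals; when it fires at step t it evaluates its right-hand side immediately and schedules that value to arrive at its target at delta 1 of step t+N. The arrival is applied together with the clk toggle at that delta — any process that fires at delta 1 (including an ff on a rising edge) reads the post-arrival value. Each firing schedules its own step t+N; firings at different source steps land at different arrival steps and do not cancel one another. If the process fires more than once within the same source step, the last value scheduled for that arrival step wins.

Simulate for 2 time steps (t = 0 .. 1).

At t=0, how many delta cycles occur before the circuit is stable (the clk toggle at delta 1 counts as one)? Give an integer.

5

[bits: s5,s3,s4,s1,s0,s7,s2,s8,clk,s6]
t=0: Δ0=0100000000 Δ1=0100000010 Δ2=0101000110 Δ3=1101000110 Δ4=1111001110 Δ5=1111001111 | 5Δ
t=1: Δ0=1111001111 Δ1=1111001101 | 1Δ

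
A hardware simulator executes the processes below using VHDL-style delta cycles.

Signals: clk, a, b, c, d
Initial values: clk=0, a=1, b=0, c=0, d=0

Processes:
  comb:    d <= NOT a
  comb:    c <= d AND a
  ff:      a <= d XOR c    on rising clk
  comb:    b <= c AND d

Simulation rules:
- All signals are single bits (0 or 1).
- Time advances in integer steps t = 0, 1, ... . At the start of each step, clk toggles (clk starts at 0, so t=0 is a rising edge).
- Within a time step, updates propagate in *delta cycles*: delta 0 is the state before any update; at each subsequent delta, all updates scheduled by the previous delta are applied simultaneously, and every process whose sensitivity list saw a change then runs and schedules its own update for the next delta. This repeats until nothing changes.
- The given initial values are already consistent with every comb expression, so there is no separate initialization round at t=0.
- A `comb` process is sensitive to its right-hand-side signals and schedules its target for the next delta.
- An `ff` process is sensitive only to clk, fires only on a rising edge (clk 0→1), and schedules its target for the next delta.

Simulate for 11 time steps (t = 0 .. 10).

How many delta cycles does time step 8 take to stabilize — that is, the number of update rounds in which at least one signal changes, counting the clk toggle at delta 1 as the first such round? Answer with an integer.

t0.Δ0 clk=0 b=0 c=0 a=1 d=0
t0.Δ1 clk=1 b=0 c=0 a=1 d=0
t0.Δ2 clk=1 b=0 c=0 a=0 d=0
t0.Δ3 clk=1 b=0 c=0 a=0 d=1
t1.Δ0 clk=1 b=0 c=0 a=0 d=1
t1.Δ1 clk=0 b=0 c=0 a=0 d=1
t2.Δ0 clk=0 b=0 c=0 a=0 d=1
t2.Δ1 clk=1 b=0 c=0 a=0 d=1
t2.Δ2 clk=1 b=0 c=0 a=1 d=1
t2.Δ3 clk=1 b=0 c=1 a=1 d=0
t2.Δ4 clk=1 b=0 c=0 a=1 d=0
t3.Δ0 clk=1 b=0 c=0 a=1 d=0
t3.Δ1 clk=0 b=0 c=0 a=1 d=0
t4.Δ0 clk=0 b=0 c=0 a=1 d=0
t4.Δ1 clk=1 b=0 c=0 a=1 d=0
t4.Δ2 clk=1 b=0 c=0 a=0 d=0
t4.Δ3 clk=1 b=0 c=0 a=0 d=1
t5.Δ0 clk=1 b=0 c=0 a=0 d=1
t5.Δ1 clk=0 b=0 c=0 a=0 d=1
t6.Δ0 clk=0 b=0 c=0 a=0 d=1
t6.Δ1 clk=1 b=0 c=0 a=0 d=1
t6.Δ2 clk=1 b=0 c=0 a=1 d=1
t6.Δ3 clk=1 b=0 c=1 a=1 d=0
t6.Δ4 clk=1 b=0 c=0 a=1 d=0
t7.Δ0 clk=1 b=0 c=0 a=1 d=0
t7.Δ1 clk=0 b=0 c=0 a=1 d=0
t8.Δ0 clk=0 b=0 c=0 a=1 d=0
t8.Δ1 clk=1 b=0 c=0 a=1 d=0
t8.Δ2 clk=1 b=0 c=0 a=0 d=0
t8.Δ3 clk=1 b=0 c=0 a=0 d=1
t9.Δ0 clk=1 b=0 c=0 a=0 d=1
t9.Δ1 clk=0 b=0 c=0 a=0 d=1
t10.Δ0 clk=0 b=0 c=0 a=0 d=1
t10.Δ1 clk=1 b=0 c=0 a=0 d=1
t10.Δ2 clk=1 b=0 c=0 a=1 d=1
t10.Δ3 clk=1 b=0 c=1 a=1 d=0
t10.Δ4 clk=1 b=0 c=0 a=1 d=0

3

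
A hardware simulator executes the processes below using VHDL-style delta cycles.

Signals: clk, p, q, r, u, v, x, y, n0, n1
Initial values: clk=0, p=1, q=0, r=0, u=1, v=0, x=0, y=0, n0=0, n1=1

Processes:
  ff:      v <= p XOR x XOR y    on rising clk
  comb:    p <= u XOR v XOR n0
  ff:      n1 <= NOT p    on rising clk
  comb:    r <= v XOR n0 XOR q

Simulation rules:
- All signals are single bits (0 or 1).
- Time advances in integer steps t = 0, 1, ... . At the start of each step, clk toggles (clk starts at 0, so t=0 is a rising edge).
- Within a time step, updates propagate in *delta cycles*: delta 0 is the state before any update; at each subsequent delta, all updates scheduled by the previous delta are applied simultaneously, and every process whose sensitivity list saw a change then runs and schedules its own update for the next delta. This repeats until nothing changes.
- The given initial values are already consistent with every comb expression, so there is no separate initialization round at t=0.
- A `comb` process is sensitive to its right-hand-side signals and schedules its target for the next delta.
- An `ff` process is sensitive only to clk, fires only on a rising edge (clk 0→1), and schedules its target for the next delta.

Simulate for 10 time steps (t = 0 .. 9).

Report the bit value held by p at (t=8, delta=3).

t0.Δ0 u=1 p=1 r=0 x=0 n1=1 v=0 clk=0 n0=0 y=0 q=0
t0.Δ1 u=1 p=1 r=0 x=0 n1=1 v=0 clk=1 n0=0 y=0 q=0
t0.Δ2 u=1 p=1 r=0 x=0 n1=0 v=1 clk=1 n0=0 y=0 q=0
t0.Δ3 u=1 p=0 r=1 x=0 n1=0 v=1 clk=1 n0=0 y=0 q=0
t1.Δ0 u=1 p=0 r=1 x=0 n1=0 v=1 clk=1 n0=0 y=0 q=0
t1.Δ1 u=1 p=0 r=1 x=0 n1=0 v=1 clk=0 n0=0 y=0 q=0
t2.Δ0 u=1 p=0 r=1 x=0 n1=0 v=1 clk=0 n0=0 y=0 q=0
t2.Δ1 u=1 p=0 r=1 x=0 n1=0 v=1 clk=1 n0=0 y=0 q=0
t2.Δ2 u=1 p=0 r=1 x=0 n1=1 v=0 clk=1 n0=0 y=0 q=0
t2.Δ3 u=1 p=1 r=0 x=0 n1=1 v=0 clk=1 n0=0 y=0 q=0
t3.Δ0 u=1 p=1 r=0 x=0 n1=1 v=0 clk=1 n0=0 y=0 q=0
t3.Δ1 u=1 p=1 r=0 x=0 n1=1 v=0 clk=0 n0=0 y=0 q=0
t4.Δ0 u=1 p=1 r=0 x=0 n1=1 v=0 clk=0 n0=0 y=0 q=0
t4.Δ1 u=1 p=1 r=0 x=0 n1=1 v=0 clk=1 n0=0 y=0 q=0
t4.Δ2 u=1 p=1 r=0 x=0 n1=0 v=1 clk=1 n0=0 y=0 q=0
t4.Δ3 u=1 p=0 r=1 x=0 n1=0 v=1 clk=1 n0=0 y=0 q=0
t5.Δ0 u=1 p=0 r=1 x=0 n1=0 v=1 clk=1 n0=0 y=0 q=0
t5.Δ1 u=1 p=0 r=1 x=0 n1=0 v=1 clk=0 n0=0 y=0 q=0
t6.Δ0 u=1 p=0 r=1 x=0 n1=0 v=1 clk=0 n0=0 y=0 q=0
t6.Δ1 u=1 p=0 r=1 x=0 n1=0 v=1 clk=1 n0=0 y=0 q=0
t6.Δ2 u=1 p=0 r=1 x=0 n1=1 v=0 clk=1 n0=0 y=0 q=0
t6.Δ3 u=1 p=1 r=0 x=0 n1=1 v=0 clk=1 n0=0 y=0 q=0
t7.Δ0 u=1 p=1 r=0 x=0 n1=1 v=0 clk=1 n0=0 y=0 q=0
t7.Δ1 u=1 p=1 r=0 x=0 n1=1 v=0 clk=0 n0=0 y=0 q=0
t8.Δ0 u=1 p=1 r=0 x=0 n1=1 v=0 clk=0 n0=0 y=0 q=0
t8.Δ1 u=1 p=1 r=0 x=0 n1=1 v=0 clk=1 n0=0 y=0 q=0
t8.Δ2 u=1 p=1 r=0 x=0 n1=0 v=1 clk=1 n0=0 y=0 q=0
t8.Δ3 u=1 p=0 r=1 x=0 n1=0 v=1 clk=1 n0=0 y=0 q=0
t9.Δ0 u=1 p=0 r=1 x=0 n1=0 v=1 clk=1 n0=0 y=0 q=0
t9.Δ1 u=1 p=0 r=1 x=0 n1=0 v=1 clk=0 n0=0 y=0 q=0

0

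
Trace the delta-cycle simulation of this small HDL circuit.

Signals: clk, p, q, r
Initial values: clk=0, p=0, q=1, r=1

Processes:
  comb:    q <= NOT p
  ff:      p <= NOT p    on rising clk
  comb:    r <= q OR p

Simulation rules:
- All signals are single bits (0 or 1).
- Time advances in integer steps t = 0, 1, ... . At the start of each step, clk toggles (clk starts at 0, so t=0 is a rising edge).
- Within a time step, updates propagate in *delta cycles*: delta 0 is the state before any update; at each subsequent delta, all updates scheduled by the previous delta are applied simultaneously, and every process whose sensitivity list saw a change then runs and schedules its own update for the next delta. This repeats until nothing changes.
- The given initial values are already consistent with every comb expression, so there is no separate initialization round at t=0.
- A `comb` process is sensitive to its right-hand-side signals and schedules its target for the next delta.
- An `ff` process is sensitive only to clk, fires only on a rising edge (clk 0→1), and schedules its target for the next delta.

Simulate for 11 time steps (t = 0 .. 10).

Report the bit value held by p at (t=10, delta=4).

0

[bits: p,q,clk,r]
t=0: Δ0=0101 Δ1=0111 Δ2=1111 Δ3=1011 | 3Δ
t=1: Δ0=1011 Δ1=1001 | 1Δ
t=2: Δ0=1001 Δ1=1011 Δ2=0011 Δ3=0110 Δ4=0111 | 4Δ
t=3: Δ0=0111 Δ1=0101 | 1Δ
t=4: Δ0=0101 Δ1=0111 Δ2=1111 Δ3=1011 | 3Δ
t=5: Δ0=1011 Δ1=1001 | 1Δ
t=6: Δ0=1001 Δ1=1011 Δ2=0011 Δ3=0110 Δ4=0111 | 4Δ
t=7: Δ0=0111 Δ1=0101 | 1Δ
t=8: Δ0=0101 Δ1=0111 Δ2=1111 Δ3=1011 | 3Δ
t=9: Δ0=1011 Δ1=1001 | 1Δ
t=10: Δ0=1001 Δ1=1011 Δ2=0011 Δ3=0110 Δ4=0111 | 4Δ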